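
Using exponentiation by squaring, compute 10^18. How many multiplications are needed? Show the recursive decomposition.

Computing 10^18 by squaring (build up from 10^1; each line after the first costs one multiplication):

10^1 = 10
10^2 = (10^1)^2 = 10^2 = 100
10^4 = (10^2)^2 = 100^2 = 10000
10^8 = (10^4)^2 = 10000^2 = 100000000
10^9 = 10 * 10^8 = 10 * 100000000 = 1000000000
10^18 = (10^9)^2 = 1000000000^2 = 1000000000000000000

Result: 1000000000000000000
Multiplications needed: 5 (5 lines after 10^1)

10^18 = 1000000000000000000. Using exponentiation by squaring, this requires 5 multiplications. The key idea: if the exponent is even, square the half-power; if odd, multiply by the base once.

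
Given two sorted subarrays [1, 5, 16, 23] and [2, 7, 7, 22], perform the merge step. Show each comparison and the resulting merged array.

Merging process:

Compare 1 vs 2: take 1 from left. Merged: [1]
Compare 5 vs 2: take 2 from right. Merged: [1, 2]
Compare 5 vs 7: take 5 from left. Merged: [1, 2, 5]
Compare 16 vs 7: take 7 from right. Merged: [1, 2, 5, 7]
Compare 16 vs 7: take 7 from right. Merged: [1, 2, 5, 7, 7]
Compare 16 vs 22: take 16 from left. Merged: [1, 2, 5, 7, 7, 16]
Compare 23 vs 22: take 22 from right. Merged: [1, 2, 5, 7, 7, 16, 22]
Append remaining from left: [23]. Merged: [1, 2, 5, 7, 7, 16, 22, 23]

Final merged array: [1, 2, 5, 7, 7, 16, 22, 23]
Total comparisons: 7

The merged array is [1, 2, 5, 7, 7, 16, 22, 23], requiring 7 comparisons. The merge step runs in O(n) time where n is the total number of elements.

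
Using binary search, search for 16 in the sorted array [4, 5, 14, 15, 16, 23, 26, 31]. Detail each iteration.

Binary search for 16 in [4, 5, 14, 15, 16, 23, 26, 31]:

lo=0, hi=7, mid=3, arr[mid]=15 -> 15 < 16, search right half
lo=4, hi=7, mid=5, arr[mid]=23 -> 23 > 16, search left half
lo=4, hi=4, mid=4, arr[mid]=16 -> Found target at index 4!

Binary search finds 16 at index 4 after 3 comparisons. The search repeatedly halves the search space by comparing with the middle element.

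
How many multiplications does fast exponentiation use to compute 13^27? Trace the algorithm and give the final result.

Computing 13^27 by squaring (build up from 13^1; each line after the first costs one multiplication):

13^1 = 13
13^2 = (13^1)^2 = 13^2 = 169
13^3 = 13 * 13^2 = 13 * 169 = 2197
13^6 = (13^3)^2 = 2197^2 = 4826809
13^12 = (13^6)^2 = 4826809^2 = 23298085122481
13^13 = 13 * 13^12 = 13 * 23298085122481 = 302875106592253
13^26 = (13^13)^2 = 302875106592253^2 = 91733330193268616658399616009
13^27 = 13 * 13^26 = 13 * 91733330193268616658399616009 = 1192533292512492016559195008117

Result: 1192533292512492016559195008117
Multiplications needed: 7 (7 lines after 13^1)

13^27 = 1192533292512492016559195008117. Using exponentiation by squaring, this requires 7 multiplications. The key idea: if the exponent is even, square the half-power; if odd, multiply by the base once.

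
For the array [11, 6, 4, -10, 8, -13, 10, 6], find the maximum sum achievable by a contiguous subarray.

Using Kadane's algorithm on [11, 6, 4, -10, 8, -13, 10, 6]:

Scanning through the array:
Position 1 (value 6): max_ending_here = 17, max_so_far = 17
Position 2 (value 4): max_ending_here = 21, max_so_far = 21
Position 3 (value -10): max_ending_here = 11, max_so_far = 21
Position 4 (value 8): max_ending_here = 19, max_so_far = 21
Position 5 (value -13): max_ending_here = 6, max_so_far = 21
Position 6 (value 10): max_ending_here = 16, max_so_far = 21
Position 7 (value 6): max_ending_here = 22, max_so_far = 22

Maximum subarray: [11, 6, 4, -10, 8, -13, 10, 6]
Maximum sum: 22

The maximum subarray is [11, 6, 4, -10, 8, -13, 10, 6] with sum 22. This subarray runs from index 0 to index 7.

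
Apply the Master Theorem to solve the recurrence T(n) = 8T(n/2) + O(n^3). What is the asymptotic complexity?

Master Theorem for T(n) = 8T(n/2) + O(n^3):

a = 8, b = 2, c = 3
log_b(a) = log_2(8) = 3.0000

Case 2: c = 3 = log_2(8) = 3.0000
T(n) = O(n^3 log n) = O(n^3 log n)

For T(n) = 8T(n/2) + O(n^3): log_2(8) = 3.0000. This is Case 2 of the Master Theorem (c = log_b(a), equal work at all levels), giving O(n^3 log n).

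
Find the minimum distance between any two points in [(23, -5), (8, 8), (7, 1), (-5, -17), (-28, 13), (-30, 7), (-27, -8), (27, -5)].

Computing all pairwise distances among 8 points:

d((23, -5), (8, 8)) = 19.8494
d((23, -5), (7, 1)) = 17.088
d((23, -5), (-5, -17)) = 30.4631
d((23, -5), (-28, 13)) = 54.0833
d((23, -5), (-30, 7)) = 54.3415
d((23, -5), (-27, -8)) = 50.0899
d((23, -5), (27, -5)) = 4.0 <-- minimum
d((8, 8), (7, 1)) = 7.0711
d((8, 8), (-5, -17)) = 28.178
d((8, 8), (-28, 13)) = 36.3456
d((8, 8), (-30, 7)) = 38.0132
d((8, 8), (-27, -8)) = 38.4838
d((8, 8), (27, -5)) = 23.0217
d((7, 1), (-5, -17)) = 21.6333
d((7, 1), (-28, 13)) = 37.0
d((7, 1), (-30, 7)) = 37.4833
d((7, 1), (-27, -8)) = 35.171
d((7, 1), (27, -5)) = 20.8806
d((-5, -17), (-28, 13)) = 37.8021
d((-5, -17), (-30, 7)) = 34.6554
d((-5, -17), (-27, -8)) = 23.7697
d((-5, -17), (27, -5)) = 34.176
d((-28, 13), (-30, 7)) = 6.3246
d((-28, 13), (-27, -8)) = 21.0238
d((-28, 13), (27, -5)) = 57.8705
d((-30, 7), (-27, -8)) = 15.2971
d((-30, 7), (27, -5)) = 58.2495
d((-27, -8), (27, -5)) = 54.0833

Closest pair: (23, -5) and (27, -5) with distance 4.0

The closest pair is (23, -5) and (27, -5) with Euclidean distance 4.0. For 8 points, brute-force pairwise comparison is shown above. For large n, the divide-and-conquer algorithm (sort by x, recurse on halves, check the dividing strip) achieves O(n log n).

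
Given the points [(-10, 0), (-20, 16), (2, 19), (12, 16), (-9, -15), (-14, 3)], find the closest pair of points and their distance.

Computing all pairwise distances among 6 points:

d((-10, 0), (-20, 16)) = 18.868
d((-10, 0), (2, 19)) = 22.4722
d((-10, 0), (12, 16)) = 27.2029
d((-10, 0), (-9, -15)) = 15.0333
d((-10, 0), (-14, 3)) = 5.0 <-- minimum
d((-20, 16), (2, 19)) = 22.2036
d((-20, 16), (12, 16)) = 32.0
d((-20, 16), (-9, -15)) = 32.8938
d((-20, 16), (-14, 3)) = 14.3178
d((2, 19), (12, 16)) = 10.4403
d((2, 19), (-9, -15)) = 35.7351
d((2, 19), (-14, 3)) = 22.6274
d((12, 16), (-9, -15)) = 37.4433
d((12, 16), (-14, 3)) = 29.0689
d((-9, -15), (-14, 3)) = 18.6815

Closest pair: (-10, 0) and (-14, 3) with distance 5.0

The closest pair is (-10, 0) and (-14, 3) with Euclidean distance 5.0. For 6 points, brute-force pairwise comparison is shown above. For large n, the divide-and-conquer algorithm (sort by x, recurse on halves, check the dividing strip) achieves O(n log n).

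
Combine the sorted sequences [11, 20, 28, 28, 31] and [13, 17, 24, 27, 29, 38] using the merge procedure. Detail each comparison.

Merging process:

Compare 11 vs 13: take 11 from left. Merged: [11]
Compare 20 vs 13: take 13 from right. Merged: [11, 13]
Compare 20 vs 17: take 17 from right. Merged: [11, 13, 17]
Compare 20 vs 24: take 20 from left. Merged: [11, 13, 17, 20]
Compare 28 vs 24: take 24 from right. Merged: [11, 13, 17, 20, 24]
Compare 28 vs 27: take 27 from right. Merged: [11, 13, 17, 20, 24, 27]
Compare 28 vs 29: take 28 from left. Merged: [11, 13, 17, 20, 24, 27, 28]
Compare 28 vs 29: take 28 from left. Merged: [11, 13, 17, 20, 24, 27, 28, 28]
Compare 31 vs 29: take 29 from right. Merged: [11, 13, 17, 20, 24, 27, 28, 28, 29]
Compare 31 vs 38: take 31 from left. Merged: [11, 13, 17, 20, 24, 27, 28, 28, 29, 31]
Append remaining from right: [38]. Merged: [11, 13, 17, 20, 24, 27, 28, 28, 29, 31, 38]

Final merged array: [11, 13, 17, 20, 24, 27, 28, 28, 29, 31, 38]
Total comparisons: 10

The merged array is [11, 13, 17, 20, 24, 27, 28, 28, 29, 31, 38], requiring 10 comparisons. The merge step runs in O(n) time where n is the total number of elements.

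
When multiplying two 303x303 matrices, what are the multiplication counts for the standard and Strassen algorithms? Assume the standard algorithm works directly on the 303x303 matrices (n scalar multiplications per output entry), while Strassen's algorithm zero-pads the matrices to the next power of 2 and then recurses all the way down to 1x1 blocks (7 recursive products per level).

Matrix multiplication for 303x303 matrices:

Strassen's algorithm requires power-of-2 dimensions. Pad 303x303 to 512x512 (next power of 2).

Standard algorithm: 303^3 = 27818127 multiplications
Strassen's algorithm: 7^(log2(512)) = 7^9 = 40353607 multiplications
Difference: 27818127 - 40353607 = -12535480 (Strassen uses MORE here due to padding overhead — for small or just-over-power-of-2 n, padding can outweigh the per-level savings)

Standard: 27818127 multiplications (303^3). Strassen: 40353607 multiplications (7^9, after padding to 512x512). Strassen reduces 8 recursive multiplications to 7 at each level.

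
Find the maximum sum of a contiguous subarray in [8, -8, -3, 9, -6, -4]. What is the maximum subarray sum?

Using Kadane's algorithm on [8, -8, -3, 9, -6, -4]:

Scanning through the array:
Position 1 (value -8): max_ending_here = 0, max_so_far = 8
Position 2 (value -3): max_ending_here = -3, max_so_far = 8
Position 3 (value 9): max_ending_here = 9, max_so_far = 9
Position 4 (value -6): max_ending_here = 3, max_so_far = 9
Position 5 (value -4): max_ending_here = -1, max_so_far = 9

Maximum subarray: [9]
Maximum sum: 9

The maximum subarray is [9] with sum 9. This subarray runs from index 3 to index 3.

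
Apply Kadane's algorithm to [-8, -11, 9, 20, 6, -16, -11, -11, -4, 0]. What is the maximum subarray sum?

Using Kadane's algorithm on [-8, -11, 9, 20, 6, -16, -11, -11, -4, 0]:

Scanning through the array:
Position 1 (value -11): max_ending_here = -11, max_so_far = -8
Position 2 (value 9): max_ending_here = 9, max_so_far = 9
Position 3 (value 20): max_ending_here = 29, max_so_far = 29
Position 4 (value 6): max_ending_here = 35, max_so_far = 35
Position 5 (value -16): max_ending_here = 19, max_so_far = 35
Position 6 (value -11): max_ending_here = 8, max_so_far = 35
Position 7 (value -11): max_ending_here = -3, max_so_far = 35
Position 8 (value -4): max_ending_here = -4, max_so_far = 35
Position 9 (value 0): max_ending_here = 0, max_so_far = 35

Maximum subarray: [9, 20, 6]
Maximum sum: 35

The maximum subarray is [9, 20, 6] with sum 35. This subarray runs from index 2 to index 4.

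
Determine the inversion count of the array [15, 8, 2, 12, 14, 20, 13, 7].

Finding inversions in [15, 8, 2, 12, 14, 20, 13, 7]:

(0, 1): arr[0]=15 > arr[1]=8
(0, 2): arr[0]=15 > arr[2]=2
(0, 3): arr[0]=15 > arr[3]=12
(0, 4): arr[0]=15 > arr[4]=14
(0, 6): arr[0]=15 > arr[6]=13
(0, 7): arr[0]=15 > arr[7]=7
(1, 2): arr[1]=8 > arr[2]=2
(1, 7): arr[1]=8 > arr[7]=7
(3, 7): arr[3]=12 > arr[7]=7
(4, 6): arr[4]=14 > arr[6]=13
(4, 7): arr[4]=14 > arr[7]=7
(5, 6): arr[5]=20 > arr[6]=13
(5, 7): arr[5]=20 > arr[7]=7
(6, 7): arr[6]=13 > arr[7]=7

Total inversions: 14

The array has 14 inversion(s): (0,1), (0,2), (0,3), (0,4), (0,6), (0,7), (1,2), (1,7), (3,7), (4,6), (4,7), (5,6), (5,7), (6,7). Each pair (i,j) satisfies i < j and arr[i] > arr[j].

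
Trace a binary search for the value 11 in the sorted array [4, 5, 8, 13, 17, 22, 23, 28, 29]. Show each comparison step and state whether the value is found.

Binary search for 11 in [4, 5, 8, 13, 17, 22, 23, 28, 29]:

lo=0, hi=8, mid=4, arr[mid]=17 -> 17 > 11, search left half
lo=0, hi=3, mid=1, arr[mid]=5 -> 5 < 11, search right half
lo=2, hi=3, mid=2, arr[mid]=8 -> 8 < 11, search right half
lo=3, hi=3, mid=3, arr[mid]=13 -> 13 > 11, search left half
lo=3 > hi=2, target 11 not found

Binary search determines that 11 is not in the array after 4 comparisons. The search space was exhausted without finding the target.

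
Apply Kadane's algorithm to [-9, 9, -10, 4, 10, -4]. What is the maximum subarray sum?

Using Kadane's algorithm on [-9, 9, -10, 4, 10, -4]:

Scanning through the array:
Position 1 (value 9): max_ending_here = 9, max_so_far = 9
Position 2 (value -10): max_ending_here = -1, max_so_far = 9
Position 3 (value 4): max_ending_here = 4, max_so_far = 9
Position 4 (value 10): max_ending_here = 14, max_so_far = 14
Position 5 (value -4): max_ending_here = 10, max_so_far = 14

Maximum subarray: [4, 10]
Maximum sum: 14

The maximum subarray is [4, 10] with sum 14. This subarray runs from index 3 to index 4.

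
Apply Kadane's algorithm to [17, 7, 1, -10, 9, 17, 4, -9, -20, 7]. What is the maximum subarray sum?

Using Kadane's algorithm on [17, 7, 1, -10, 9, 17, 4, -9, -20, 7]:

Scanning through the array:
Position 1 (value 7): max_ending_here = 24, max_so_far = 24
Position 2 (value 1): max_ending_here = 25, max_so_far = 25
Position 3 (value -10): max_ending_here = 15, max_so_far = 25
Position 4 (value 9): max_ending_here = 24, max_so_far = 25
Position 5 (value 17): max_ending_here = 41, max_so_far = 41
Position 6 (value 4): max_ending_here = 45, max_so_far = 45
Position 7 (value -9): max_ending_here = 36, max_so_far = 45
Position 8 (value -20): max_ending_here = 16, max_so_far = 45
Position 9 (value 7): max_ending_here = 23, max_so_far = 45

Maximum subarray: [17, 7, 1, -10, 9, 17, 4]
Maximum sum: 45

The maximum subarray is [17, 7, 1, -10, 9, 17, 4] with sum 45. This subarray runs from index 0 to index 6.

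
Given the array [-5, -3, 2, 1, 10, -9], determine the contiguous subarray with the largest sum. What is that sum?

Using Kadane's algorithm on [-5, -3, 2, 1, 10, -9]:

Scanning through the array:
Position 1 (value -3): max_ending_here = -3, max_so_far = -3
Position 2 (value 2): max_ending_here = 2, max_so_far = 2
Position 3 (value 1): max_ending_here = 3, max_so_far = 3
Position 4 (value 10): max_ending_here = 13, max_so_far = 13
Position 5 (value -9): max_ending_here = 4, max_so_far = 13

Maximum subarray: [2, 1, 10]
Maximum sum: 13

The maximum subarray is [2, 1, 10] with sum 13. This subarray runs from index 2 to index 4.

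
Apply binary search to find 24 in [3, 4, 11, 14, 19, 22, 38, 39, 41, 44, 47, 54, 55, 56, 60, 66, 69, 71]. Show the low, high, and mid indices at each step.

Binary search for 24 in [3, 4, 11, 14, 19, 22, 38, 39, 41, 44, 47, 54, 55, 56, 60, 66, 69, 71]:

lo=0, hi=17, mid=8, arr[mid]=41 -> 41 > 24, search left half
lo=0, hi=7, mid=3, arr[mid]=14 -> 14 < 24, search right half
lo=4, hi=7, mid=5, arr[mid]=22 -> 22 < 24, search right half
lo=6, hi=7, mid=6, arr[mid]=38 -> 38 > 24, search left half
lo=6 > hi=5, target 24 not found

Binary search determines that 24 is not in the array after 4 comparisons. The search space was exhausted without finding the target.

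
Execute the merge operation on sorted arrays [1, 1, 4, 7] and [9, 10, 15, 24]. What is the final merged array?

Merging process:

Compare 1 vs 9: take 1 from left. Merged: [1]
Compare 1 vs 9: take 1 from left. Merged: [1, 1]
Compare 4 vs 9: take 4 from left. Merged: [1, 1, 4]
Compare 7 vs 9: take 7 from left. Merged: [1, 1, 4, 7]
Append remaining from right: [9, 10, 15, 24]. Merged: [1, 1, 4, 7, 9, 10, 15, 24]

Final merged array: [1, 1, 4, 7, 9, 10, 15, 24]
Total comparisons: 4

The merged array is [1, 1, 4, 7, 9, 10, 15, 24], requiring 4 comparisons. The merge step runs in O(n) time where n is the total number of elements.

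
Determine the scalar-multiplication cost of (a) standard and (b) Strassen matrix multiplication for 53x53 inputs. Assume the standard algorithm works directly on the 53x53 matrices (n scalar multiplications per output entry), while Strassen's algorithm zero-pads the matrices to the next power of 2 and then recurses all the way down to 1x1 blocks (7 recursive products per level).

Matrix multiplication for 53x53 matrices:

Strassen's algorithm requires power-of-2 dimensions. Pad 53x53 to 64x64 (next power of 2).

Standard algorithm: 53^3 = 148877 multiplications
Strassen's algorithm: 7^(log2(64)) = 7^6 = 117649 multiplications
Savings: 148877 - 117649 = 31228 multiplications

Standard: 148877 multiplications (53^3). Strassen: 117649 multiplications (7^6, after padding to 64x64). Strassen reduces 8 recursive multiplications to 7 at each level.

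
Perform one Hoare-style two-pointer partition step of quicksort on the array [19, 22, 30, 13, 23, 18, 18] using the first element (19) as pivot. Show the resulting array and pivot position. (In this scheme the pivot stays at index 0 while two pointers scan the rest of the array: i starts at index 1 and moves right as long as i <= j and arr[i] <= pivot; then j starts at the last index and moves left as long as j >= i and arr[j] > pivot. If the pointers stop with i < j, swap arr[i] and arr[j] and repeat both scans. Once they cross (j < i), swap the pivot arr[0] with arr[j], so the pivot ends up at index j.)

Hoare-style two-pointer partition with pivot = 19:

Initial array: [19, 22, 30, 13, 23, 18, 18]

Pointers start at i = 1, j = 6.
i stops at index 1 (arr[1]=22 > 19), j stops at index 6 (arr[6]=18 <= 19): swap arr[1] and arr[6], array becomes [19, 18, 30, 13, 23, 18, 22]
i stops at index 2 (arr[2]=30 > 19), j stops at index 5 (arr[5]=18 <= 19): swap arr[2] and arr[5], array becomes [19, 18, 18, 13, 23, 30, 22]
i ends at 4, j ends at 3: the pointers have crossed (j < i), so scanning stops.

Swap pivot arr[0] with arr[3] to place pivot at position 3: [13, 18, 18, 19, 23, 30, 22]
Pivot position: 3

After partitioning with pivot 19, the array becomes [13, 18, 18, 19, 23, 30, 22]. The pivot is placed at index 3. All elements to the left of the pivot are <= 19, and all elements to the right are > 19.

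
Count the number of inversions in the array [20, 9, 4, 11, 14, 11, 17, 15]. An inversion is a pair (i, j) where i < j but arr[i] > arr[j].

Finding inversions in [20, 9, 4, 11, 14, 11, 17, 15]:

(0, 1): arr[0]=20 > arr[1]=9
(0, 2): arr[0]=20 > arr[2]=4
(0, 3): arr[0]=20 > arr[3]=11
(0, 4): arr[0]=20 > arr[4]=14
(0, 5): arr[0]=20 > arr[5]=11
(0, 6): arr[0]=20 > arr[6]=17
(0, 7): arr[0]=20 > arr[7]=15
(1, 2): arr[1]=9 > arr[2]=4
(4, 5): arr[4]=14 > arr[5]=11
(6, 7): arr[6]=17 > arr[7]=15

Total inversions: 10

The array has 10 inversion(s): (0,1), (0,2), (0,3), (0,4), (0,5), (0,6), (0,7), (1,2), (4,5), (6,7). Each pair (i,j) satisfies i < j and arr[i] > arr[j].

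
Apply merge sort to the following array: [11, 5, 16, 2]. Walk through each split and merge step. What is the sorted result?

Merge sort trace:

Split: [11, 5, 16, 2] -> [11, 5] and [16, 2]
  Split: [11, 5] -> [11] and [5]
  Merge: [11] + [5] -> [5, 11]
  Split: [16, 2] -> [16] and [2]
  Merge: [16] + [2] -> [2, 16]
Merge: [5, 11] + [2, 16] -> [2, 5, 11, 16]

Final sorted array: [2, 5, 11, 16]

The merge sort proceeds by recursively splitting the array and merging sorted halves.
After all merges, the sorted array is [2, 5, 11, 16].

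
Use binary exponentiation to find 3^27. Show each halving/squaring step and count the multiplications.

Computing 3^27 by squaring (build up from 3^1; each line after the first costs one multiplication):

3^1 = 3
3^2 = (3^1)^2 = 3^2 = 9
3^3 = 3 * 3^2 = 3 * 9 = 27
3^6 = (3^3)^2 = 27^2 = 729
3^12 = (3^6)^2 = 729^2 = 531441
3^13 = 3 * 3^12 = 3 * 531441 = 1594323
3^26 = (3^13)^2 = 1594323^2 = 2541865828329
3^27 = 3 * 3^26 = 3 * 2541865828329 = 7625597484987

Result: 7625597484987
Multiplications needed: 7 (7 lines after 3^1)

3^27 = 7625597484987. Using exponentiation by squaring, this requires 7 multiplications. The key idea: if the exponent is even, square the half-power; if odd, multiply by the base once.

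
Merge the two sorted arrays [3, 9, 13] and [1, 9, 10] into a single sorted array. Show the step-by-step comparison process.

Merging process:

Compare 3 vs 1: take 1 from right. Merged: [1]
Compare 3 vs 9: take 3 from left. Merged: [1, 3]
Compare 9 vs 9: take 9 from left. Merged: [1, 3, 9]
Compare 13 vs 9: take 9 from right. Merged: [1, 3, 9, 9]
Compare 13 vs 10: take 10 from right. Merged: [1, 3, 9, 9, 10]
Append remaining from left: [13]. Merged: [1, 3, 9, 9, 10, 13]

Final merged array: [1, 3, 9, 9, 10, 13]
Total comparisons: 5

The merged array is [1, 3, 9, 9, 10, 13], requiring 5 comparisons. The merge step runs in O(n) time where n is the total number of elements.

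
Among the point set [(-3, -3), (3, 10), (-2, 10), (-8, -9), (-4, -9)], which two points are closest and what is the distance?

Computing all pairwise distances among 5 points:

d((-3, -3), (3, 10)) = 14.3178
d((-3, -3), (-2, 10)) = 13.0384
d((-3, -3), (-8, -9)) = 7.8102
d((-3, -3), (-4, -9)) = 6.0828
d((3, 10), (-2, 10)) = 5.0
d((3, 10), (-8, -9)) = 21.9545
d((3, 10), (-4, -9)) = 20.2485
d((-2, 10), (-8, -9)) = 19.9249
d((-2, 10), (-4, -9)) = 19.105
d((-8, -9), (-4, -9)) = 4.0 <-- minimum

Closest pair: (-8, -9) and (-4, -9) with distance 4.0

The closest pair is (-8, -9) and (-4, -9) with Euclidean distance 4.0. For 5 points, brute-force pairwise comparison is shown above. For large n, the divide-and-conquer algorithm (sort by x, recurse on halves, check the dividing strip) achieves O(n log n).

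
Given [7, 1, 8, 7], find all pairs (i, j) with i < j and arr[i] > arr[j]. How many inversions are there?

Finding inversions in [7, 1, 8, 7]:

(0, 1): arr[0]=7 > arr[1]=1
(2, 3): arr[2]=8 > arr[3]=7

Total inversions: 2

The array has 2 inversion(s): (0,1), (2,3). Each pair (i,j) satisfies i < j and arr[i] > arr[j].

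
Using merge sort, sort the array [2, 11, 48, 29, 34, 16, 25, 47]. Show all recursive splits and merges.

Merge sort trace:

Split: [2, 11, 48, 29, 34, 16, 25, 47] -> [2, 11, 48, 29] and [34, 16, 25, 47]
  Split: [2, 11, 48, 29] -> [2, 11] and [48, 29]
    Split: [2, 11] -> [2] and [11]
    Merge: [2] + [11] -> [2, 11]
    Split: [48, 29] -> [48] and [29]
    Merge: [48] + [29] -> [29, 48]
  Merge: [2, 11] + [29, 48] -> [2, 11, 29, 48]
  Split: [34, 16, 25, 47] -> [34, 16] and [25, 47]
    Split: [34, 16] -> [34] and [16]
    Merge: [34] + [16] -> [16, 34]
    Split: [25, 47] -> [25] and [47]
    Merge: [25] + [47] -> [25, 47]
  Merge: [16, 34] + [25, 47] -> [16, 25, 34, 47]
Merge: [2, 11, 29, 48] + [16, 25, 34, 47] -> [2, 11, 16, 25, 29, 34, 47, 48]

Final sorted array: [2, 11, 16, 25, 29, 34, 47, 48]

The merge sort proceeds by recursively splitting the array and merging sorted halves.
After all merges, the sorted array is [2, 11, 16, 25, 29, 34, 47, 48].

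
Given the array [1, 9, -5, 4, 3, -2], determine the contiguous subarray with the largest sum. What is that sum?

Using Kadane's algorithm on [1, 9, -5, 4, 3, -2]:

Scanning through the array:
Position 1 (value 9): max_ending_here = 10, max_so_far = 10
Position 2 (value -5): max_ending_here = 5, max_so_far = 10
Position 3 (value 4): max_ending_here = 9, max_so_far = 10
Position 4 (value 3): max_ending_here = 12, max_so_far = 12
Position 5 (value -2): max_ending_here = 10, max_so_far = 12

Maximum subarray: [1, 9, -5, 4, 3]
Maximum sum: 12

The maximum subarray is [1, 9, -5, 4, 3] with sum 12. This subarray runs from index 0 to index 4.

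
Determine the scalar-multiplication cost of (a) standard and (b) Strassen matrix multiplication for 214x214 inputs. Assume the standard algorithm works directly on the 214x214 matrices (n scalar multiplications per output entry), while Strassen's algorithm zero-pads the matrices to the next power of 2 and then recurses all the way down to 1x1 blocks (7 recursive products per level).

Matrix multiplication for 214x214 matrices:

Strassen's algorithm requires power-of-2 dimensions. Pad 214x214 to 256x256 (next power of 2).

Standard algorithm: 214^3 = 9800344 multiplications
Strassen's algorithm: 7^(log2(256)) = 7^8 = 5764801 multiplications
Savings: 9800344 - 5764801 = 4035543 multiplications

Standard: 9800344 multiplications (214^3). Strassen: 5764801 multiplications (7^8, after padding to 256x256). Strassen reduces 8 recursive multiplications to 7 at each level.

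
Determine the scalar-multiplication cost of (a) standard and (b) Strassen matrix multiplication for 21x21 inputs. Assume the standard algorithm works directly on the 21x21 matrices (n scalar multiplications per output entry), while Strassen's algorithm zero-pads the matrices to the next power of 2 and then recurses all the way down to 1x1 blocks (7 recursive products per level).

Matrix multiplication for 21x21 matrices:

Strassen's algorithm requires power-of-2 dimensions. Pad 21x21 to 32x32 (next power of 2).

Standard algorithm: 21^3 = 9261 multiplications
Strassen's algorithm: 7^(log2(32)) = 7^5 = 16807 multiplications
Difference: 9261 - 16807 = -7546 (Strassen uses MORE here due to padding overhead — for small or just-over-power-of-2 n, padding can outweigh the per-level savings)

Standard: 9261 multiplications (21^3). Strassen: 16807 multiplications (7^5, after padding to 32x32). Strassen reduces 8 recursive multiplications to 7 at each level.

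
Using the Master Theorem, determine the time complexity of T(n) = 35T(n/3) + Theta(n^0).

Master Theorem for T(n) = 35T(n/3) + O(n^0):

a = 35, b = 3, c = 0
log_b(a) = log_3(35) = 3.2362

Case 1: c = 0 < log_3(35) = 3.2362
T(n) = O(n^(log_3 35))

For T(n) = 35T(n/3) + O(n^0): log_3(35) = 3.2362. This is Case 1 of the Master Theorem (c < log_b(a), work dominated by leaves), giving O(n^(log_3 35)).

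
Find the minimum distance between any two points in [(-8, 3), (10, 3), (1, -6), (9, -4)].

Computing all pairwise distances among 4 points:

d((-8, 3), (10, 3)) = 18.0
d((-8, 3), (1, -6)) = 12.7279
d((-8, 3), (9, -4)) = 18.3848
d((10, 3), (1, -6)) = 12.7279
d((10, 3), (9, -4)) = 7.0711 <-- minimum
d((1, -6), (9, -4)) = 8.2462

Closest pair: (10, 3) and (9, -4) with distance 7.0711

The closest pair is (10, 3) and (9, -4) with Euclidean distance 7.0711. For 4 points, brute-force pairwise comparison is shown above. For large n, the divide-and-conquer algorithm (sort by x, recurse on halves, check the dividing strip) achieves O(n log n).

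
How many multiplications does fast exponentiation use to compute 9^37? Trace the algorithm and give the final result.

Computing 9^37 by squaring (build up from 9^1; each line after the first costs one multiplication):

9^1 = 9
9^2 = (9^1)^2 = 9^2 = 81
9^4 = (9^2)^2 = 81^2 = 6561
9^8 = (9^4)^2 = 6561^2 = 43046721
9^9 = 9 * 9^8 = 9 * 43046721 = 387420489
9^18 = (9^9)^2 = 387420489^2 = 150094635296999121
9^36 = (9^18)^2 = 150094635296999121^2 = 22528399544939174411840147874772641
9^37 = 9 * 9^36 = 9 * 22528399544939174411840147874772641 = 202755595904452569706561330872953769

Result: 202755595904452569706561330872953769
Multiplications needed: 7 (7 lines after 9^1)

9^37 = 202755595904452569706561330872953769. Using exponentiation by squaring, this requires 7 multiplications. The key idea: if the exponent is even, square the half-power; if odd, multiply by the base once.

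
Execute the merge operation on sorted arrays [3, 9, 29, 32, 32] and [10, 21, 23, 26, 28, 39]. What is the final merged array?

Merging process:

Compare 3 vs 10: take 3 from left. Merged: [3]
Compare 9 vs 10: take 9 from left. Merged: [3, 9]
Compare 29 vs 10: take 10 from right. Merged: [3, 9, 10]
Compare 29 vs 21: take 21 from right. Merged: [3, 9, 10, 21]
Compare 29 vs 23: take 23 from right. Merged: [3, 9, 10, 21, 23]
Compare 29 vs 26: take 26 from right. Merged: [3, 9, 10, 21, 23, 26]
Compare 29 vs 28: take 28 from right. Merged: [3, 9, 10, 21, 23, 26, 28]
Compare 29 vs 39: take 29 from left. Merged: [3, 9, 10, 21, 23, 26, 28, 29]
Compare 32 vs 39: take 32 from left. Merged: [3, 9, 10, 21, 23, 26, 28, 29, 32]
Compare 32 vs 39: take 32 from left. Merged: [3, 9, 10, 21, 23, 26, 28, 29, 32, 32]
Append remaining from right: [39]. Merged: [3, 9, 10, 21, 23, 26, 28, 29, 32, 32, 39]

Final merged array: [3, 9, 10, 21, 23, 26, 28, 29, 32, 32, 39]
Total comparisons: 10

The merged array is [3, 9, 10, 21, 23, 26, 28, 29, 32, 32, 39], requiring 10 comparisons. The merge step runs in O(n) time where n is the total number of elements.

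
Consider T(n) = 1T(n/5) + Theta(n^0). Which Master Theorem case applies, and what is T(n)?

Master Theorem for T(n) = 1T(n/5) + O(n^0):

a = 1, b = 5, c = 0
log_b(a) = log_5(1) = 0.0000

Case 2: c = 0 = log_5(1) = 0.0000
T(n) = O(n^0 log n) = O(log n)

For T(n) = 1T(n/5) + O(n^0): log_5(1) = 0.0000. This is Case 2 of the Master Theorem (c = log_b(a), equal work at all levels), giving O(log n).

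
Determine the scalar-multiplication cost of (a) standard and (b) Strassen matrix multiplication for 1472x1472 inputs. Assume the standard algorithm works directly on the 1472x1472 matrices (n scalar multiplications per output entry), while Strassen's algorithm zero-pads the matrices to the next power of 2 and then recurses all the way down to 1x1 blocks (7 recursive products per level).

Matrix multiplication for 1472x1472 matrices:

Strassen's algorithm requires power-of-2 dimensions. Pad 1472x1472 to 2048x2048 (next power of 2).

Standard algorithm: 1472^3 = 3189506048 multiplications
Strassen's algorithm: 7^(log2(2048)) = 7^11 = 1977326743 multiplications
Savings: 3189506048 - 1977326743 = 1212179305 multiplications

Standard: 3189506048 multiplications (1472^3). Strassen: 1977326743 multiplications (7^11, after padding to 2048x2048). Strassen reduces 8 recursive multiplications to 7 at each level.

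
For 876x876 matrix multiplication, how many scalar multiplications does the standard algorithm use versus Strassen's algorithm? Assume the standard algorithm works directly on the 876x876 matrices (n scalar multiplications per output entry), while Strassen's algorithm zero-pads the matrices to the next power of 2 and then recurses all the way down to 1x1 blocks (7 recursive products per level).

Matrix multiplication for 876x876 matrices:

Strassen's algorithm requires power-of-2 dimensions. Pad 876x876 to 1024x1024 (next power of 2).

Standard algorithm: 876^3 = 672221376 multiplications
Strassen's algorithm: 7^(log2(1024)) = 7^10 = 282475249 multiplications
Savings: 672221376 - 282475249 = 389746127 multiplications

Standard: 672221376 multiplications (876^3). Strassen: 282475249 multiplications (7^10, after padding to 1024x1024). Strassen reduces 8 recursive multiplications to 7 at each level.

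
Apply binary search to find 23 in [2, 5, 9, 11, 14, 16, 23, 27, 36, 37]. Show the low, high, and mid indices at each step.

Binary search for 23 in [2, 5, 9, 11, 14, 16, 23, 27, 36, 37]:

lo=0, hi=9, mid=4, arr[mid]=14 -> 14 < 23, search right half
lo=5, hi=9, mid=7, arr[mid]=27 -> 27 > 23, search left half
lo=5, hi=6, mid=5, arr[mid]=16 -> 16 < 23, search right half
lo=6, hi=6, mid=6, arr[mid]=23 -> Found target at index 6!

Binary search finds 23 at index 6 after 4 comparisons. The search repeatedly halves the search space by comparing with the middle element.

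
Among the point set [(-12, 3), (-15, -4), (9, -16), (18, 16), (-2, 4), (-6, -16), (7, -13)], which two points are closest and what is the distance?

Computing all pairwise distances among 7 points:

d((-12, 3), (-15, -4)) = 7.6158
d((-12, 3), (9, -16)) = 28.3196
d((-12, 3), (18, 16)) = 32.6956
d((-12, 3), (-2, 4)) = 10.0499
d((-12, 3), (-6, -16)) = 19.9249
d((-12, 3), (7, -13)) = 24.8395
d((-15, -4), (9, -16)) = 26.8328
d((-15, -4), (18, 16)) = 38.5876
d((-15, -4), (-2, 4)) = 15.2643
d((-15, -4), (-6, -16)) = 15.0
d((-15, -4), (7, -13)) = 23.7697
d((9, -16), (18, 16)) = 33.2415
d((9, -16), (-2, 4)) = 22.8254
d((9, -16), (-6, -16)) = 15.0
d((9, -16), (7, -13)) = 3.6056 <-- minimum
d((18, 16), (-2, 4)) = 23.3238
d((18, 16), (-6, -16)) = 40.0
d((18, 16), (7, -13)) = 31.0161
d((-2, 4), (-6, -16)) = 20.3961
d((-2, 4), (7, -13)) = 19.2354
d((-6, -16), (7, -13)) = 13.3417

Closest pair: (9, -16) and (7, -13) with distance 3.6056

The closest pair is (9, -16) and (7, -13) with Euclidean distance 3.6056. For 7 points, brute-force pairwise comparison is shown above. For large n, the divide-and-conquer algorithm (sort by x, recurse on halves, check the dividing strip) achieves O(n log n).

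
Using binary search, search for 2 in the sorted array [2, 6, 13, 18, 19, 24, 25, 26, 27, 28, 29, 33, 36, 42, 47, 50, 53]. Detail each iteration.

Binary search for 2 in [2, 6, 13, 18, 19, 24, 25, 26, 27, 28, 29, 33, 36, 42, 47, 50, 53]:

lo=0, hi=16, mid=8, arr[mid]=27 -> 27 > 2, search left half
lo=0, hi=7, mid=3, arr[mid]=18 -> 18 > 2, search left half
lo=0, hi=2, mid=1, arr[mid]=6 -> 6 > 2, search left half
lo=0, hi=0, mid=0, arr[mid]=2 -> Found target at index 0!

Binary search finds 2 at index 0 after 4 comparisons. The search repeatedly halves the search space by comparing with the middle element.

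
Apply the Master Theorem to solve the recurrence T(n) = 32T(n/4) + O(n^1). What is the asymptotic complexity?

Master Theorem for T(n) = 32T(n/4) + O(n^1):

a = 32, b = 4, c = 1
log_b(a) = log_4(32) = 2.5000

Case 1: c = 1 < log_4(32) = 2.5000
T(n) = O(n^(log_4 32))

For T(n) = 32T(n/4) + O(n^1): log_4(32) = 2.5000. This is Case 1 of the Master Theorem (c < log_b(a), work dominated by leaves), giving O(n^(log_4 32)).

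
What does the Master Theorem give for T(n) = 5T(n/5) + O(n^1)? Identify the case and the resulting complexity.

Master Theorem for T(n) = 5T(n/5) + O(n^1):

a = 5, b = 5, c = 1
log_b(a) = log_5(5) = 1.0000

Case 2: c = 1 = log_5(5) = 1.0000
T(n) = O(n^1 log n) = O(n log n)

For T(n) = 5T(n/5) + O(n^1): log_5(5) = 1.0000. This is Case 2 of the Master Theorem (c = log_b(a), equal work at all levels), giving O(n log n).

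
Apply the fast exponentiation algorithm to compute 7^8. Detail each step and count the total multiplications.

Computing 7^8 by squaring (build up from 7^1; each line after the first costs one multiplication):

7^1 = 7
7^2 = (7^1)^2 = 7^2 = 49
7^4 = (7^2)^2 = 49^2 = 2401
7^8 = (7^4)^2 = 2401^2 = 5764801

Result: 5764801
Multiplications needed: 3 (3 lines after 7^1)

7^8 = 5764801. Using exponentiation by squaring, this requires 3 multiplications. The key idea: if the exponent is even, square the half-power; if odd, multiply by the base once.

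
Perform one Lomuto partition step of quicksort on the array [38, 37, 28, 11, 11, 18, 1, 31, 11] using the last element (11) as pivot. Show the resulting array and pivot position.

Lomuto partition with pivot = 11:

Initial array: [38, 37, 28, 11, 11, 18, 1, 31, 11]

arr[0]=38 > 11: no swap
arr[1]=37 > 11: no swap
arr[2]=28 > 11: no swap
arr[3]=11 <= 11: swap with position 0, array becomes [11, 37, 28, 38, 11, 18, 1, 31, 11]
arr[4]=11 <= 11: swap with position 1, array becomes [11, 11, 28, 38, 37, 18, 1, 31, 11]
arr[5]=18 > 11: no swap
arr[6]=1 <= 11: swap with position 2, array becomes [11, 11, 1, 38, 37, 18, 28, 31, 11]
arr[7]=31 > 11: no swap

Place pivot at position 3: [11, 11, 1, 11, 37, 18, 28, 31, 38]
Pivot position: 3

After partitioning with pivot 11, the array becomes [11, 11, 1, 11, 37, 18, 28, 31, 38]. The pivot is placed at index 3. All elements to the left of the pivot are <= 11, and all elements to the right are > 11.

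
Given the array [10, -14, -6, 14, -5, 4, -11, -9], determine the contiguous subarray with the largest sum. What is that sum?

Using Kadane's algorithm on [10, -14, -6, 14, -5, 4, -11, -9]:

Scanning through the array:
Position 1 (value -14): max_ending_here = -4, max_so_far = 10
Position 2 (value -6): max_ending_here = -6, max_so_far = 10
Position 3 (value 14): max_ending_here = 14, max_so_far = 14
Position 4 (value -5): max_ending_here = 9, max_so_far = 14
Position 5 (value 4): max_ending_here = 13, max_so_far = 14
Position 6 (value -11): max_ending_here = 2, max_so_far = 14
Position 7 (value -9): max_ending_here = -7, max_so_far = 14

Maximum subarray: [14]
Maximum sum: 14

The maximum subarray is [14] with sum 14. This subarray runs from index 3 to index 3.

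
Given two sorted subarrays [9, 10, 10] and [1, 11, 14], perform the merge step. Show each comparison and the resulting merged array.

Merging process:

Compare 9 vs 1: take 1 from right. Merged: [1]
Compare 9 vs 11: take 9 from left. Merged: [1, 9]
Compare 10 vs 11: take 10 from left. Merged: [1, 9, 10]
Compare 10 vs 11: take 10 from left. Merged: [1, 9, 10, 10]
Append remaining from right: [11, 14]. Merged: [1, 9, 10, 10, 11, 14]

Final merged array: [1, 9, 10, 10, 11, 14]
Total comparisons: 4

The merged array is [1, 9, 10, 10, 11, 14], requiring 4 comparisons. The merge step runs in O(n) time where n is the total number of elements.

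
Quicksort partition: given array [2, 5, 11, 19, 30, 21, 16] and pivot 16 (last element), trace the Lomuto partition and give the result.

Lomuto partition with pivot = 16:

Initial array: [2, 5, 11, 19, 30, 21, 16]

arr[0]=2 <= 16: swap with position 0, array becomes [2, 5, 11, 19, 30, 21, 16]
arr[1]=5 <= 16: swap with position 1, array becomes [2, 5, 11, 19, 30, 21, 16]
arr[2]=11 <= 16: swap with position 2, array becomes [2, 5, 11, 19, 30, 21, 16]
arr[3]=19 > 16: no swap
arr[4]=30 > 16: no swap
arr[5]=21 > 16: no swap

Place pivot at position 3: [2, 5, 11, 16, 30, 21, 19]
Pivot position: 3

After partitioning with pivot 16, the array becomes [2, 5, 11, 16, 30, 21, 19]. The pivot is placed at index 3. All elements to the left of the pivot are <= 16, and all elements to the right are > 16.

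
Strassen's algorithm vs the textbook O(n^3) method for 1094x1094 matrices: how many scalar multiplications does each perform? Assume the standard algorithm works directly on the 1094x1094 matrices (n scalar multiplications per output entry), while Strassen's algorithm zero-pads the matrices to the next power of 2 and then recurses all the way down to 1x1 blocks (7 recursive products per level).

Matrix multiplication for 1094x1094 matrices:

Strassen's algorithm requires power-of-2 dimensions. Pad 1094x1094 to 2048x2048 (next power of 2).

Standard algorithm: 1094^3 = 1309338584 multiplications
Strassen's algorithm: 7^(log2(2048)) = 7^11 = 1977326743 multiplications
Difference: 1309338584 - 1977326743 = -667988159 (Strassen uses MORE here due to padding overhead — for small or just-over-power-of-2 n, padding can outweigh the per-level savings)

Standard: 1309338584 multiplications (1094^3). Strassen: 1977326743 multiplications (7^11, after padding to 2048x2048). Strassen reduces 8 recursive multiplications to 7 at each level.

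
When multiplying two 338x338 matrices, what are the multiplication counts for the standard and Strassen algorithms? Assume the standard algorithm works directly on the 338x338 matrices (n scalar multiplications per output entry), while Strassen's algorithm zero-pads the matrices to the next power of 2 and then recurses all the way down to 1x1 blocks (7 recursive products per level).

Matrix multiplication for 338x338 matrices:

Strassen's algorithm requires power-of-2 dimensions. Pad 338x338 to 512x512 (next power of 2).

Standard algorithm: 338^3 = 38614472 multiplications
Strassen's algorithm: 7^(log2(512)) = 7^9 = 40353607 multiplications
Difference: 38614472 - 40353607 = -1739135 (Strassen uses MORE here due to padding overhead — for small or just-over-power-of-2 n, padding can outweigh the per-level savings)

Standard: 38614472 multiplications (338^3). Strassen: 40353607 multiplications (7^9, after padding to 512x512). Strassen reduces 8 recursive multiplications to 7 at each level.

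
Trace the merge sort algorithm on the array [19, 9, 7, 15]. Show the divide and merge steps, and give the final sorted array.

Merge sort trace:

Split: [19, 9, 7, 15] -> [19, 9] and [7, 15]
  Split: [19, 9] -> [19] and [9]
  Merge: [19] + [9] -> [9, 19]
  Split: [7, 15] -> [7] and [15]
  Merge: [7] + [15] -> [7, 15]
Merge: [9, 19] + [7, 15] -> [7, 9, 15, 19]

Final sorted array: [7, 9, 15, 19]

The merge sort proceeds by recursively splitting the array and merging sorted halves.
After all merges, the sorted array is [7, 9, 15, 19].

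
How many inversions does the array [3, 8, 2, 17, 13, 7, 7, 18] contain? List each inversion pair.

Finding inversions in [3, 8, 2, 17, 13, 7, 7, 18]:

(0, 2): arr[0]=3 > arr[2]=2
(1, 2): arr[1]=8 > arr[2]=2
(1, 5): arr[1]=8 > arr[5]=7
(1, 6): arr[1]=8 > arr[6]=7
(3, 4): arr[3]=17 > arr[4]=13
(3, 5): arr[3]=17 > arr[5]=7
(3, 6): arr[3]=17 > arr[6]=7
(4, 5): arr[4]=13 > arr[5]=7
(4, 6): arr[4]=13 > arr[6]=7

Total inversions: 9

The array has 9 inversion(s): (0,2), (1,2), (1,5), (1,6), (3,4), (3,5), (3,6), (4,5), (4,6). Each pair (i,j) satisfies i < j and arr[i] > arr[j].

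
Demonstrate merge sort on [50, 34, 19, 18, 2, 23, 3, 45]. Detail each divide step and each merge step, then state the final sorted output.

Merge sort trace:

Split: [50, 34, 19, 18, 2, 23, 3, 45] -> [50, 34, 19, 18] and [2, 23, 3, 45]
  Split: [50, 34, 19, 18] -> [50, 34] and [19, 18]
    Split: [50, 34] -> [50] and [34]
    Merge: [50] + [34] -> [34, 50]
    Split: [19, 18] -> [19] and [18]
    Merge: [19] + [18] -> [18, 19]
  Merge: [34, 50] + [18, 19] -> [18, 19, 34, 50]
  Split: [2, 23, 3, 45] -> [2, 23] and [3, 45]
    Split: [2, 23] -> [2] and [23]
    Merge: [2] + [23] -> [2, 23]
    Split: [3, 45] -> [3] and [45]
    Merge: [3] + [45] -> [3, 45]
  Merge: [2, 23] + [3, 45] -> [2, 3, 23, 45]
Merge: [18, 19, 34, 50] + [2, 3, 23, 45] -> [2, 3, 18, 19, 23, 34, 45, 50]

Final sorted array: [2, 3, 18, 19, 23, 34, 45, 50]

The merge sort proceeds by recursively splitting the array and merging sorted halves.
After all merges, the sorted array is [2, 3, 18, 19, 23, 34, 45, 50].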